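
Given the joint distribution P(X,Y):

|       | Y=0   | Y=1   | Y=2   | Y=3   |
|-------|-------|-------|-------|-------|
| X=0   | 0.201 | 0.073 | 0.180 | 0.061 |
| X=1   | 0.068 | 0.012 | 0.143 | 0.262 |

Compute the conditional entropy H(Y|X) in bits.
1.6808 bits

H(Y|X) = H(X,Y) - H(X)

H(X,Y) = -Σ_{x,y} P(x,y) log₂ P(x,y). Per-cell terms -P(x,y)·log₂P(x,y):
  X=0: 0.465261, 0.275645, 0.445308, 0.246138
  X=1: 0.263726, 0.076570, 0.401246, 0.506279
Sum of the 8 terms: H(X,Y) = 2.68017 bits

Marginal of X (row sums):
  P(X=0) = 0.201 + 0.073 + 0.180 + 0.061 = 0.515
  P(X=1) = 0.068 + 0.012 + 0.143 + 0.262 = 0.485
H(X) = -[0.515·log₂(0.515) + 0.485·log₂(0.485)]
  = 0.493038 + 0.506313 = 0.99935 bits

H(Y|X) = H(X,Y) - H(X) = 2.68017 - 0.99935 = 1.6808 bits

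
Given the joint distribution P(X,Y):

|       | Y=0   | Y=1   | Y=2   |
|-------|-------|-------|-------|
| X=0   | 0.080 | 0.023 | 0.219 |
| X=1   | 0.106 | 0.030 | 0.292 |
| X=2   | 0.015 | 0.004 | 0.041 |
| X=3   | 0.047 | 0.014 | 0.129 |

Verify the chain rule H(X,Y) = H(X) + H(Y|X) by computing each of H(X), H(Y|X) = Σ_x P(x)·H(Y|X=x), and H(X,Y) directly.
H(X) = 1.7492 bits, H(Y|X) = 1.1472 bits, H(X,Y) = 2.8964 bits

Marginal of X (row sums):
  P(X=0) = 0.080 + 0.023 + 0.219 = 0.322
  P(X=1) = 0.106 + 0.030 + 0.292 = 0.428
  P(X=2) = 0.015 + 0.004 + 0.041 = 0.060
  P(X=3) = 0.047 + 0.014 + 0.129 = 0.190
H(X) = -[0.322·log₂(0.322) + 0.428·log₂(0.428) + 0.060·log₂(0.060) + 0.190·log₂(0.190)]
  = 0.52643 + 0.52401 + 0.24353 + 0.45523 = 1.7492 bits

H(Y|X) = Σ_x P(x)·H(Y|X=x):
  X=0: P(X=0) = 0.322, P(Y|X=0) = (40/161, 1/14, 219/322) → H(Y|X=0) = 1.14932
  X=1: P(X=1) = 0.428, P(Y|X=1) = (53/214, 15/214, 73/107) → H(Y|X=1) = 1.14381
  X=2: P(X=2) = 0.060, P(Y|X=2) = (1/4, 1/15, 41/60) → H(Y|X=2) = 1.13584
  X=3: P(X=3) = 0.190, P(Y|X=3) = (47/190, 7/95, 129/190) → H(Y|X=3) = 1.15503
H(Y|X) = 0.322·1.14932 + 0.428·1.14381 + 0.060·1.13584 + 0.190·1.15503 = 1.1472 bits

H(X,Y) = -Σ_{x,y} P(x,y) log₂ P(x,y). Per-cell terms -P(x,y)·log₂P(x,y):
  X=0: 0.29151, 0.12517, 0.47983
  X=1: 0.34321, 0.15177, 0.51858
  X=2: 0.09088, 0.03186, 0.18894
  X=3: 0.20733, 0.08622, 0.38114
Sum of the 12 terms: H(X,Y) = 2.8964 bits

Chain rule check:
  H(X) + H(Y|X) = 1.7492 + 1.1472 = 2.8964 bits
  H(X,Y) = 2.8964 bits
✓ Chain rule verified.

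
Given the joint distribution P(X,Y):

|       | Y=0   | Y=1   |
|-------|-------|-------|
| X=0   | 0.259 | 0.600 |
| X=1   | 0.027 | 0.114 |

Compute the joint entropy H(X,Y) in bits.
1.4448 bits

H(X,Y) = -Σ_{x,y} P(x,y) log₂ P(x,y). Per-cell terms -P(x,y)·log₂P(x,y):
  X=0: 0.5048, 0.4422
  X=1: 0.1407, 0.3571
Sum of the 4 terms: H(X,Y) = 1.4448 bits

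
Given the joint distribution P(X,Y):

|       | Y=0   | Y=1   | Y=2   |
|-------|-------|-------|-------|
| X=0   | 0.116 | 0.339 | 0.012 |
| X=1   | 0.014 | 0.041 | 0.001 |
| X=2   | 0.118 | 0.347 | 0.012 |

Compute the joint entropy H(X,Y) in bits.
2.2215 bits

H(X,Y) = -Σ_{x,y} P(x,y) log₂ P(x,y). Per-cell terms -P(x,y)·log₂P(x,y):
  X=0: 0.36051, 0.52906, 0.07657
  X=1: 0.08622, 0.18894, 0.00997
  X=2: 0.36381, 0.52987, 0.07657
Sum of the 9 terms: H(X,Y) = 2.2215 bits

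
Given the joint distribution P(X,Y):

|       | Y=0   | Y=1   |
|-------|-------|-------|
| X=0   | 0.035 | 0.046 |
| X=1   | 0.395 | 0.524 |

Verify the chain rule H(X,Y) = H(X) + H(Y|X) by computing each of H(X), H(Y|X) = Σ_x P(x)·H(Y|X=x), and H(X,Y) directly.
H(X) = 0.4057 bits, H(Y|X) = 0.9858 bits, H(X,Y) = 1.3915 bits

Marginal of X (row sums):
  P(X=0) = 0.035 + 0.046 = 0.081
  P(X=1) = 0.395 + 0.524 = 0.919
H(X) = -[0.081·log₂(0.081) + 0.919·log₂(0.919)]
  = 0.2937 + 0.1120 = 0.4057 bits

H(Y|X) = Σ_x P(x)·H(Y|X=x):
  X=0: P(X=0) = 0.081, P(Y|X=0) = (35/81, 46/81) → H(Y|X=0) = 0.9867
  X=1: P(X=1) = 0.919, P(Y|X=1) = (395/919, 524/919) → H(Y|X=1) = 0.9857
H(Y|X) = 0.081·0.9867 + 0.919·0.9857 = 0.9858 bits

H(X,Y) = -Σ_{x,y} P(x,y) log₂ P(x,y). Per-cell terms -P(x,y)·log₂P(x,y):
  X=0: 0.1693, 0.2043
  X=1: 0.5293, 0.4886
Sum of the 4 terms: H(X,Y) = 1.3915 bits

Chain rule check:
  H(X) + H(Y|X) = 0.4057 + 0.9858 = 1.3915 bits
  H(X,Y) = 1.3915 bits
✓ Chain rule verified.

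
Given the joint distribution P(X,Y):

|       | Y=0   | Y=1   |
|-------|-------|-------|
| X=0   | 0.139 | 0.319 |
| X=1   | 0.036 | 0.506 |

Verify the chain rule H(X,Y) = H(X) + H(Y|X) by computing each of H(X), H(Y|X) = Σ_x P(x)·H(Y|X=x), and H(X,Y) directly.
H(X) = 0.9949 bits, H(Y|X) = 0.5966 bits, H(X,Y) = 1.5915 bits

Marginal of X (row sums):
  P(X=0) = 0.139 + 0.319 = 0.458
  P(X=1) = 0.036 + 0.506 = 0.542
H(X) = -[0.458·log₂(0.458) + 0.542·log₂(0.542)]
  = 0.5160 + 0.4789 = 0.9949 bits

H(Y|X) = Σ_x P(x)·H(Y|X=x):
  X=0: P(X=0) = 0.458, P(Y|X=0) = (139/458, 319/458) → H(Y|X=0) = 0.8855
  X=1: P(X=1) = 0.542, P(Y|X=1) = (18/271, 253/271) → H(Y|X=1) = 0.3524
H(Y|X) = 0.458·0.8855 + 0.542·0.3524 = 0.5966 bits

H(X,Y) = -Σ_{x,y} P(x,y) log₂ P(x,y). Per-cell terms -P(x,y)·log₂P(x,y):
  X=0: 0.3957, 0.5258
  X=1: 0.1727, 0.4973
Sum of the 4 terms: H(X,Y) = 1.5915 bits

Chain rule check:
  H(X) + H(Y|X) = 0.9949 + 0.5966 = 1.5915 bits
  H(X,Y) = 1.5915 bits
✓ Chain rule verified.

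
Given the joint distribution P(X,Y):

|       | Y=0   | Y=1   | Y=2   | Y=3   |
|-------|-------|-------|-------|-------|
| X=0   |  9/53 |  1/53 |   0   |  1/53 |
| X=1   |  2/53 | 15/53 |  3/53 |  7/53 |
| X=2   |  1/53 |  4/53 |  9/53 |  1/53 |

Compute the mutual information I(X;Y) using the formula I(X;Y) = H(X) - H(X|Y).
0.5208 bits

I(X;Y) = H(X) - H(X|Y)

Marginal of X (row sums):
  P(X=0) = 9/53 + 1/53 + 0 + 1/53 = 11/53
  P(X=1) = 2/53 + 15/53 + 3/53 + 7/53 = 27/53
  P(X=2) = 1/53 + 4/53 + 9/53 + 1/53 = 15/53
H(X) = -[(11/53)·log₂(11/53) + (27/53)·log₂(27/53) + (15/53)·log₂(15/53)]
  = 0.4708 + 0.4957 + 0.5154 = 1.4819 bits

Marginal of Y (column sums):
  P(Y=0) = 9/53 + 2/53 + 1/53 = 12/53
  P(Y=1) = 1/53 + 15/53 + 4/53 = 20/53
  P(Y=2) = 0 + 3/53 + 9/53 = 12/53
  P(Y=3) = 1/53 + 7/53 + 1/53 = 9/53
H(X|Y) = Σ_y P(y)·H(X|Y=y):
  Y=0: P(Y=0) = 12/53, P(X|Y=0) = (3/4, 1/6, 1/12) → H(X|Y=0) = 1.0409
  Y=1: P(Y=1) = 20/53, P(X|Y=1) = (1/20, 3/4, 1/5) → H(X|Y=1) = 0.9918
  Y=2: P(Y=2) = 12/53, P(X|Y=2) = (0, 1/4, 3/4) → H(X|Y=2) = 0.8113
  Y=3: P(Y=3) = 9/53, P(X|Y=3) = (1/9, 7/9, 1/9) → H(X|Y=3) = 0.9864
H(X|Y) = (12/53)·1.0409 + (20/53)·0.9918 + (12/53)·0.8113 + (9/53)·0.9864 = 0.9611 bits

I(X;Y) = H(X) - H(X|Y) = 1.4819 - 0.9611 = 0.5208 bits

Cross-check via I(X;Y) = H(X) + H(Y) - H(X,Y): computing H(Y) from the column sums and H(X,Y) from the 12 cells in the same way gives H(Y) = 1.9353 bits and H(X,Y) = 2.8964 bits, so
I(X;Y) = 1.4819 + 1.9353 - 2.8964 = 0.5208 bits ✓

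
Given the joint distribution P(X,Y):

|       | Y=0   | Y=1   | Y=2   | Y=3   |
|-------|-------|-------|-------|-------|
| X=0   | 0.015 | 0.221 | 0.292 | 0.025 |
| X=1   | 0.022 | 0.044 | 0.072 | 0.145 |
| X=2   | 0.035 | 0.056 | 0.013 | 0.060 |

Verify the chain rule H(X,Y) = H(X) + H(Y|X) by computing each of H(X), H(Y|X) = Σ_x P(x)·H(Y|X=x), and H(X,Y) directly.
H(X) = 1.4157 bits, H(Y|X) = 1.5319 bits, H(X,Y) = 2.9476 bits

Marginal of X (row sums):
  P(X=0) = 0.015 + 0.221 + 0.292 + 0.025 = 0.553
  P(X=1) = 0.022 + 0.044 + 0.072 + 0.145 = 0.283
  P(X=2) = 0.035 + 0.056 + 0.013 + 0.060 = 0.164
H(X) = -[0.553·log₂(0.553) + 0.283·log₂(0.283) + 0.164·log₂(0.164)]
  = 0.4726207 + 0.5153787 + 0.4277501 = 1.4157 bits

H(Y|X) = Σ_x P(x)·H(Y|X=x):
  X=0: P(X=0) = 0.553, P(Y|X=0) = (15/553, 221/553, 292/553, 25/553) → H(Y|X=0) = 1.3584142
  X=1: P(X=1) = 0.283, P(Y|X=1) = (22/283, 44/283, 72/283, 145/283) → H(Y|X=1) = 1.7006868
  X=2: P(X=2) = 0.164, P(Y|X=2) = (35/164, 14/41, 13/164, 15/41) → H(Y|X=2) = 1.8255036
H(Y|X) = 0.553·1.3584142 + 0.283·1.7006868 + 0.164·1.8255036 = 1.5319 bits

H(X,Y) = -Σ_{x,y} P(x,y) log₂ P(x,y). Per-cell terms -P(x,y)·log₂P(x,y):
  X=0: 0.0908834, 0.4813119, 0.5185802, 0.1330482
  X=1: 0.1211398, 0.1982795, 0.2733019, 0.4039519
  X=2: 0.1692775, 0.2328720, 0.0814495, 0.2435336
Sum of the 12 terms: H(X,Y) = 2.9476 bits

Chain rule check:
  H(X) + H(Y|X) = 1.4157 + 1.5319 = 2.9476 bits
  H(X,Y) = 2.9476 bits
✓ Chain rule verified.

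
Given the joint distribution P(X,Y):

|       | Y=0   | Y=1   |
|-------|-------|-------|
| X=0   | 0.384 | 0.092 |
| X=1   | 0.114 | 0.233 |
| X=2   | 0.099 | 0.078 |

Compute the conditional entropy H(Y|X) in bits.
0.8293 bits

H(Y|X) = H(X,Y) - H(X)

H(X,Y) = -Σ_{x,y} P(x,y) log₂ P(x,y). Per-cell terms -P(x,y)·log₂P(x,y):
  X=0: 0.53024, 0.31668
  X=1: 0.35715, 0.48967
  X=2: 0.33031, 0.28707
Sum of the 6 terms: H(X,Y) = 2.3111 bits

Marginal of X (row sums):
  P(X=0) = 0.384 + 0.092 = 0.476
  P(X=1) = 0.114 + 0.233 = 0.347
  P(X=2) = 0.099 + 0.078 = 0.177
H(X) = -[0.476·log₂(0.476) + 0.347·log₂(0.347) + 0.177·log₂(0.177)]
  = 0.50978 + 0.52987 + 0.44218 = 1.4818 bits

H(Y|X) = H(X,Y) - H(X) = 2.3111 - 1.4818 = 0.8293 bits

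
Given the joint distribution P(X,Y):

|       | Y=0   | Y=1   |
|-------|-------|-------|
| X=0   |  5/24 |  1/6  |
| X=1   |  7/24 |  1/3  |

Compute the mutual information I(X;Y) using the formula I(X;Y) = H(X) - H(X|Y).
0.0054 bits

I(X;Y) = H(X) - H(X|Y)

Marginal of X (row sums):
  P(X=0) = 5/24 + 1/6 = 3/8
  P(X=1) = 7/24 + 1/3 = 5/8
H(X) = -[(3/8)·log₂(3/8) + (5/8)·log₂(5/8)]
  = 0.5306391 + 0.4237949 = 0.954434 bits

Marginal of Y (column sums):
  P(Y=0) = 5/24 + 7/24 = 1/2
  P(Y=1) = 1/6 + 1/3 = 1/2
H(X|Y) = Σ_y P(y)·H(X|Y=y):
  Y=0: P(Y=0) = 1/2, P(X|Y=0) = (5/12, 7/12) → H(X|Y=0) = 0.9798688
  Y=1: P(Y=1) = 1/2, P(X|Y=1) = (1/3, 2/3) → H(X|Y=1) = 0.9182958
H(X|Y) = (1/2)·0.9798688 + (1/2)·0.9182958 = 0.949082 bits

I(X;Y) = H(X) - H(X|Y) = 0.954434 - 0.949082 = 0.0054 bits

Cross-check via I(X;Y) = H(X) + H(Y) - H(X,Y): computing H(Y) from the column sums and H(X,Y) from the 4 cells in the same way gives H(Y) = 1.000000 bits and H(X,Y) = 1.949082 bits, so
I(X;Y) = 0.954434 + 1.000000 - 1.949082 = 0.0054 bits ✓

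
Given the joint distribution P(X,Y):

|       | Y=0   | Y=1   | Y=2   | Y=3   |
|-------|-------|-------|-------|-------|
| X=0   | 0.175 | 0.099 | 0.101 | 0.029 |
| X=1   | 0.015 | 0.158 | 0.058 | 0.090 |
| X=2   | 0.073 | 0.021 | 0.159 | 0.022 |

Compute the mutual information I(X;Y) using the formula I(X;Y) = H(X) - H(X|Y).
0.2604 bits

I(X;Y) = H(X) - H(X|Y)

Marginal of X (row sums):
  P(X=0) = 0.175 + 0.099 + 0.101 + 0.029 = 0.404
  P(X=1) = 0.015 + 0.158 + 0.058 + 0.090 = 0.321
  P(X=2) = 0.073 + 0.021 + 0.159 + 0.022 = 0.275
H(X) = -[0.404·log₂(0.404) + 0.321·log₂(0.321) + 0.275·log₂(0.275)]
  = 0.5283 + 0.5262 + 0.5122 = 1.5667 bits

Marginal of Y (column sums):
  P(Y=0) = 0.175 + 0.015 + 0.073 = 0.263
  P(Y=1) = 0.099 + 0.158 + 0.021 = 0.278
  P(Y=2) = 0.101 + 0.058 + 0.159 = 0.318
  P(Y=3) = 0.029 + 0.090 + 0.022 = 0.141
H(X|Y) = Σ_y P(y)·H(X|Y=y):
  Y=0: P(Y=0) = 0.263, P(X|Y=0) = (175/263, 15/263, 73/263) → H(X|Y=0) = 1.1400
  Y=1: P(Y=1) = 0.278, P(X|Y=1) = (99/278, 79/139, 21/278) → H(X|Y=1) = 1.2753
  Y=2: P(Y=2) = 0.318, P(X|Y=2) = (101/318, 29/159, 1/2) → H(X|Y=2) = 1.4733
  Y=3: P(Y=3) = 0.141, P(X|Y=3) = (29/141, 30/47, 22/141) → H(X|Y=3) = 1.3009
H(X|Y) = 0.263·1.1400 + 0.278·1.2753 + 0.318·1.4733 + 0.141·1.3009 = 1.3063 bits

I(X;Y) = H(X) - H(X|Y) = 1.5667 - 1.3063 = 0.2604 bits

Cross-check via I(X;Y) = H(X) + H(Y) - H(X,Y): computing H(Y) from the column sums and H(X,Y) from the 12 cells in the same way gives H(Y) = 1.9443 bits and H(X,Y) = 3.2506 bits, so
I(X;Y) = 1.5667 + 1.9443 - 3.2506 = 0.2604 bits ✓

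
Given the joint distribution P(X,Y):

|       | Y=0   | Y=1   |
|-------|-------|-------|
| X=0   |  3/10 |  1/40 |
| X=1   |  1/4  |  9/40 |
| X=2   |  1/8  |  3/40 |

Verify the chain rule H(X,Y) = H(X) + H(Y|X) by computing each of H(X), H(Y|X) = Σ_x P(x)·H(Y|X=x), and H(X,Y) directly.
H(X) = 1.5015 bits, H(Y|X) = 0.7921 bits, H(X,Y) = 2.2936 bits

Marginal of X (row sums):
  P(X=0) = 3/10 + 1/40 = 13/40
  P(X=1) = 1/4 + 9/40 = 19/40
  P(X=2) = 1/8 + 3/40 = 1/5
H(X) = -[(13/40)·log₂(13/40) + (19/40)·log₂(19/40) + (1/5)·log₂(1/5)]
  = 0.52698 + 0.51015 + 0.46439 = 1.5015 bits

H(Y|X) = Σ_x P(x)·H(Y|X=x):
  X=0: P(X=0) = 13/40, P(Y|X=0) = (12/13, 1/13) → H(Y|X=0) = 0.39124
  X=1: P(X=1) = 19/40, P(Y|X=1) = (10/19, 9/19) → H(Y|X=1) = 0.99800
  X=2: P(X=2) = 1/5, P(Y|X=2) = (5/8, 3/8) → H(Y|X=2) = 0.95443
H(Y|X) = (13/40)·0.39124 + (19/40)·0.99800 + (1/5)·0.95443 = 0.7921 bits

H(X,Y) = -Σ_{x,y} P(x,y) log₂ P(x,y). Per-cell terms -P(x,y)·log₂P(x,y):
  X=0: 0.52109, 0.13305
  X=1: 0.50000, 0.48420
  X=2: 0.37500, 0.28027
Sum of the 6 terms: H(X,Y) = 2.2936 bits

Chain rule check:
  H(X) + H(Y|X) = 1.5015 + 0.7921 = 2.2936 bits
  H(X,Y) = 2.2936 bits
✓ Chain rule verified.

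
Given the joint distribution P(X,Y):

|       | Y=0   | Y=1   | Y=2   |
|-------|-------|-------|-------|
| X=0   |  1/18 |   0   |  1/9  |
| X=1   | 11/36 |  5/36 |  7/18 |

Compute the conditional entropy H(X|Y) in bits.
0.6058 bits

H(X|Y) = H(X,Y) - H(Y)

H(X,Y) = -Σ_{x,y} P(x,y) log₂ P(x,y). Per-cell terms -P(x,y)·log₂P(x,y):
  X=0: 0.23166, 0.00000, 0.35221
  X=1: 0.52265, 0.39556, 0.52989
  (cells with P = 0 contribute 0)
Sum of the 6 terms: H(X,Y) = 2.0320 bits

Marginal of Y (column sums):
  P(Y=0) = 1/18 + 11/36 = 13/36
  P(Y=1) = 0 + 5/36 = 5/36
  P(Y=2) = 1/9 + 7/18 = 1/2
H(Y) = -[(13/36)·log₂(13/36) + (5/36)·log₂(5/36) + (1/2)·log₂(1/2)]
  = 0.53065 + 0.39556 + 0.50000 = 1.4262 bits

H(X|Y) = H(X,Y) - H(Y) = 2.0320 - 1.4262 = 0.6058 bits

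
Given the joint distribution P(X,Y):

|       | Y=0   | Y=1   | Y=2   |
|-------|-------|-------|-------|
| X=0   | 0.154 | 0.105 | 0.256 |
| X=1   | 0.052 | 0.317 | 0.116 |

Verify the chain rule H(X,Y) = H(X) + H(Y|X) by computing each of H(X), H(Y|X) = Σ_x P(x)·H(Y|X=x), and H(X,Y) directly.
H(X) = 0.9994 bits, H(Y|X) = 1.3687 bits, H(X,Y) = 2.3680 bits

Marginal of X (row sums):
  P(X=0) = 0.154 + 0.105 + 0.256 = 0.515
  P(X=1) = 0.052 + 0.317 + 0.116 = 0.485
H(X) = -[0.515·log₂(0.515) + 0.485·log₂(0.485)]
  = 0.493038 + 0.506313 = 0.9994 bits

H(Y|X) = Σ_x P(x)·H(Y|X=x):
  X=0: P(X=0) = 0.515, P(Y|X=0) = (154/515, 21/103, 256/515) → H(Y|X=0) = 1.489825
  X=1: P(X=1) = 0.485, P(Y|X=1) = (52/485, 317/485, 116/485) → H(Y|X=1) = 1.240001
H(Y|X) = 0.515·1.489825 + 0.485·1.240001 = 1.3687 bits

H(X,Y) = -Σ_{x,y} P(x,y) log₂ P(x,y). Per-cell terms -P(x,y)·log₂P(x,y):
  X=0: 0.415646, 0.341412, 0.503241
  X=1: 0.221798, 0.525410, 0.360505
Sum of the 6 terms: H(X,Y) = 2.3680 bits

Chain rule check:
  H(X) + H(Y|X) = 0.9994 + 1.3687 = 2.3681 bits
  H(X,Y) = 2.3680 bits
✓ Chain rule verified (Δ = 0.0001 is 4-dp rounding noise: each of the three values was rounded independently).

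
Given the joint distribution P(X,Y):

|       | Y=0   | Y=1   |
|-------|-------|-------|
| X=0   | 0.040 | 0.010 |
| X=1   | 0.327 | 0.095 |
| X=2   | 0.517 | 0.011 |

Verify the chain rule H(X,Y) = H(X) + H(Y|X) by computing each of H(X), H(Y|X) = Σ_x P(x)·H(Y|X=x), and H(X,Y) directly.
H(X) = 1.2278 bits, H(Y|X) = 0.4379 bits, H(X,Y) = 1.6658 bits

Marginal of X (row sums):
  P(X=0) = 0.040 + 0.010 = 0.050
  P(X=1) = 0.327 + 0.095 = 0.422
  P(X=2) = 0.517 + 0.011 = 0.528
H(X) = -[0.050·log₂(0.050) + 0.422·log₂(0.422) + 0.528·log₂(0.528)]
  = 0.216096 + 0.525257 + 0.486494 = 1.2278 bits

H(Y|X) = Σ_x P(x)·H(Y|X=x):
  X=0: P(X=0) = 0.050, P(Y|X=0) = (4/5, 1/5) → H(Y|X=0) = 0.721928
  X=1: P(X=1) = 0.422, P(Y|X=1) = (327/422, 95/422) → H(Y|X=1) = 0.769404
  X=2: P(X=2) = 0.528, P(Y|X=2) = (47/48, 1/48) → H(Y|X=2) = 0.146094
H(Y|X) = 0.050·0.721928 + 0.422·0.769404 + 0.528·0.146094 = 0.4379 bits

H(X,Y) = -Σ_{x,y} P(x,y) log₂ P(x,y). Per-cell terms -P(x,y)·log₂P(x,y):
  X=0: 0.185754, 0.066439
  X=1: 0.527332, 0.322613
  X=2: 0.492062, 0.071570
Sum of the 6 terms: H(X,Y) = 1.6658 bits

Chain rule check:
  H(X) + H(Y|X) = 1.2278 + 0.4379 = 1.6657 bits
  H(X,Y) = 1.6658 bits
✓ Chain rule verified (Δ = 0.0001 is 4-dp rounding noise: each of the three values was rounded independently).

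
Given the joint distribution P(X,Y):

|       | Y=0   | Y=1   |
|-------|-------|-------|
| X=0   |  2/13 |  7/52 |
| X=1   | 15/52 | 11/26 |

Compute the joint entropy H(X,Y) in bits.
1.8473 bits

H(X,Y) = -Σ_{x,y} P(x,y) log₂ P(x,y). Per-cell terms -P(x,y)·log₂P(x,y):
  X=0: 0.41545, 0.38945
  X=1: 0.51737, 0.52504
Sum of the 4 terms: H(X,Y) = 1.8473 bits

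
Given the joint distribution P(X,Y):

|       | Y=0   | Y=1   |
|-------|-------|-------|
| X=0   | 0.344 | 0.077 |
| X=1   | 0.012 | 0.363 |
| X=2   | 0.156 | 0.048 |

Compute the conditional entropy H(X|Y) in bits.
1.0505 bits

H(X|Y) = H(X,Y) - H(Y)

H(X,Y) = -Σ_{x,y} P(x,y) log₂ P(x,y). Per-cell terms -P(x,y)·log₂P(x,y):
  X=0: 0.5296, 0.2848
  X=1: 0.0766, 0.5307
  X=2: 0.4181, 0.2103
Sum of the 6 terms: H(X,Y) = 2.0501 bits

Marginal of Y (column sums):
  P(Y=0) = 0.344 + 0.012 + 0.156 = 0.512
  P(Y=1) = 0.077 + 0.363 + 0.048 = 0.488
H(Y) = -[0.512·log₂(0.512) + 0.488·log₂(0.488)]
  = 0.4945 + 0.5051 = 0.9996 bits

H(X|Y) = H(X,Y) - H(Y) = 2.0501 - 0.9996 = 1.0505 bits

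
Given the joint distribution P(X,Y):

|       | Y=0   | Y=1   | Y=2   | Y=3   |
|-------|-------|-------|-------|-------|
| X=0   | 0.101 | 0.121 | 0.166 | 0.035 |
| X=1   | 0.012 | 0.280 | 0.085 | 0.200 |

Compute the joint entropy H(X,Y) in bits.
2.6596 bits

H(X,Y) = -Σ_{x,y} P(x,y) log₂ P(x,y). Per-cell terms -P(x,y)·log₂P(x,y):
  X=0: 0.334065, 0.368677, 0.430064, 0.169278
  X=1: 0.076570, 0.514220, 0.302293, 0.464386
Sum of the 8 terms: H(X,Y) = 2.6596 bits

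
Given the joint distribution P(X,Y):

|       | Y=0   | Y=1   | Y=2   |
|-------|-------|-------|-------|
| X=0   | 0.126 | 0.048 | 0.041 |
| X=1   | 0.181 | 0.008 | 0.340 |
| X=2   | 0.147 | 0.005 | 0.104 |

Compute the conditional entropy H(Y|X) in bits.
1.1254 bits

H(Y|X) = H(X,Y) - H(X)

H(X,Y) = -Σ_{x,y} P(x,y) log₂ P(x,y). Per-cell terms -P(x,y)·log₂P(x,y):
  X=0: 0.3766, 0.2103, 0.1889
  X=1: 0.4463, 0.0557, 0.5292
  X=2: 0.4066, 0.0382, 0.3396
Sum of the 9 terms: H(X,Y) = 2.5914 bits

Marginal of X (row sums):
  P(X=0) = 0.126 + 0.048 + 0.041 = 0.215
  P(X=1) = 0.181 + 0.008 + 0.340 = 0.529
  P(X=2) = 0.147 + 0.005 + 0.104 = 0.256
H(X) = -[0.215·log₂(0.215) + 0.529·log₂(0.529) + 0.256·log₂(0.256)]
  = 0.4768 + 0.4860 + 0.5032 = 1.4660 bits

H(Y|X) = H(X,Y) - H(X) = 2.5914 - 1.4660 = 1.1254 bits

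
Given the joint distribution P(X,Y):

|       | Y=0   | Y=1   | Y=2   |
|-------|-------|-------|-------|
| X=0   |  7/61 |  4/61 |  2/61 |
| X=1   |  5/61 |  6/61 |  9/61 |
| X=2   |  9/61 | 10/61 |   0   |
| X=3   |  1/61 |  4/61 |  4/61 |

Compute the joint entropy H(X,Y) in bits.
3.2578 bits

H(X,Y) = -Σ_{x,y} P(x,y) log₂ P(x,y). Per-cell terms -P(x,y)·log₂P(x,y):
  X=0: 0.35842, 0.25775, 0.16166
  X=1: 0.29580, 0.32909, 0.40733
  X=2: 0.40733, 0.42767, 0.00000
  X=3: 0.09723, 0.25775, 0.25775
  (cells with P = 0 contribute 0)
Sum of the 12 terms: H(X,Y) = 3.2578 bits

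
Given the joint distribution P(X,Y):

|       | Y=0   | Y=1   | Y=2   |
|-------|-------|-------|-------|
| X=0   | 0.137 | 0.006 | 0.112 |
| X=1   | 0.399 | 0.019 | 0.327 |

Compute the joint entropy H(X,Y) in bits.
1.9558 bits

H(X,Y) = -Σ_{x,y} P(x,y) log₂ P(x,y). Per-cell terms -P(x,y)·log₂P(x,y):
  X=0: 0.39288, 0.04428, 0.35374
  X=1: 0.52889, 0.10864, 0.52733
Sum of the 6 terms: H(X,Y) = 1.9558 bits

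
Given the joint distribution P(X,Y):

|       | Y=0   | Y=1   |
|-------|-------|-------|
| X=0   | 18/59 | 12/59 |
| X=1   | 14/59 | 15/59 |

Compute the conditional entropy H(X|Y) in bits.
0.9898 bits

H(X|Y) = H(X,Y) - H(Y)

H(X,Y) = -Σ_{x,y} P(x,y) log₂ P(x,y). Per-cell terms -P(x,y)·log₂P(x,y):
  X=0: 0.52252, 0.46732
  X=1: 0.49244, 0.50231
Sum of the 4 terms: H(X,Y) = 1.9846 bits

Marginal of Y (column sums):
  P(Y=0) = 18/59 + 14/59 = 32/59
  P(Y=1) = 12/59 + 15/59 = 27/59
H(Y) = -[(32/59)·log₂(32/59) + (27/59)·log₂(27/59)]
  = 0.47872 + 0.51609 = 0.9948 bits

H(X|Y) = H(X,Y) - H(Y) = 1.9846 - 0.9948 = 0.9898 bits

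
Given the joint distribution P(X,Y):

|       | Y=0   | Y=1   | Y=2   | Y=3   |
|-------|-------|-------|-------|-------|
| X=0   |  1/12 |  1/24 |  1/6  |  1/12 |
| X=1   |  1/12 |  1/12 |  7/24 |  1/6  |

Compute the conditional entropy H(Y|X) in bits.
1.8117 bits

H(Y|X) = H(X,Y) - H(X)

H(X,Y) = -Σ_{x,y} P(x,y) log₂ P(x,y). Per-cell terms -P(x,y)·log₂P(x,y):
  X=0: 0.298747, 0.191040, 0.430827, 0.298747
  X=1: 0.298747, 0.298747, 0.518469, 0.430827
Sum of the 8 terms: H(X,Y) = 2.76615 bits

Marginal of X (row sums):
  P(X=0) = 1/12 + 1/24 + 1/6 + 1/12 = 3/8
  P(X=1) = 1/12 + 1/12 + 7/24 + 1/6 = 5/8
H(X) = -[(3/8)·log₂(3/8) + (5/8)·log₂(5/8)]
  = 0.530639 + 0.423795 = 0.95443 bits

H(Y|X) = H(X,Y) - H(X) = 2.76615 - 0.95443 = 1.8117 bits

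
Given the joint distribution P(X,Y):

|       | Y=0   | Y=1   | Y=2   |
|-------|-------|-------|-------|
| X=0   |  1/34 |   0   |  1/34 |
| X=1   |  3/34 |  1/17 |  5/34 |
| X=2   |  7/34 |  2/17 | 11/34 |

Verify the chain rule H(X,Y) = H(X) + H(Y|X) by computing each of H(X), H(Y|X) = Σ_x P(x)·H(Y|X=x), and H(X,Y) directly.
H(X) = 1.1661 bits, H(Y|X) = 1.4487 bits, H(X,Y) = 2.6148 bits

Marginal of X (row sums):
  P(X=0) = 1/34 + 0 + 1/34 = 1/17
  P(X=1) = 3/34 + 1/17 + 5/34 = 5/17
  P(X=2) = 7/34 + 2/17 + 11/34 = 11/17
H(X) = -[(1/17)·log₂(1/17) + (5/17)·log₂(5/17) + (11/17)·log₂(11/17)]
  = 0.24044 + 0.51927 + 0.40637 = 1.1661 bits

H(Y|X) = Σ_x P(x)·H(Y|X=x):
  X=0: P(X=0) = 1/17, P(Y|X=0) = (1/2, 0, 1/2) → H(Y|X=0) = 1.00000
  X=1: P(X=1) = 5/17, P(Y|X=1) = (3/10, 1/5, 1/2) → H(Y|X=1) = 1.48548
  X=2: P(X=2) = 11/17, P(Y|X=2) = (7/22, 2/11, 1/2) → H(Y|X=2) = 1.47283
H(Y|X) = (1/17)·1.00000 + (5/17)·1.48548 + (11/17)·1.47283 = 1.4487 bits

H(X,Y) = -Σ_{x,y} P(x,y) log₂ P(x,y). Per-cell terms -P(x,y)·log₂P(x,y):
  X=0: 0.14963, 0.00000, 0.14963
  X=1: 0.30904, 0.24044, 0.40670
  X=2: 0.46943, 0.36323, 0.52672
  (cells with P = 0 contribute 0)
Sum of the 9 terms: H(X,Y) = 2.6148 bits

Chain rule check:
  H(X) + H(Y|X) = 1.1661 + 1.4487 = 2.6148 bits
  H(X,Y) = 2.6148 bits
✓ Chain rule verified.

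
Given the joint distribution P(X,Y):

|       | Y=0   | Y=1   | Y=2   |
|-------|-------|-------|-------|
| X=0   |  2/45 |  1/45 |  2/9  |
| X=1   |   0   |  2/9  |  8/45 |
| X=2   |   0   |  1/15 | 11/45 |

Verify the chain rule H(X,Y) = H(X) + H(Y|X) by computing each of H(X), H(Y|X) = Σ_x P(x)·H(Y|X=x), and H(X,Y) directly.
H(X) = 1.5704 bits, H(Y|X) = 0.9160 bits, H(X,Y) = 2.4864 bits

Marginal of X (row sums):
  P(X=0) = 2/45 + 1/45 + 2/9 = 13/45
  P(X=1) = 0 + 2/9 + 8/45 = 2/5
  P(X=2) = 0 + 1/15 + 11/45 = 14/45
H(X) = -[(13/45)·log₂(13/45) + (2/5)·log₂(2/5) + (14/45)·log₂(14/45)]
  = 0.51752 + 0.52877 + 0.52407 = 1.5704 bits

H(Y|X) = Σ_x P(x)·H(Y|X=x):
  X=0: P(X=0) = 13/45, P(Y|X=0) = (2/13, 1/13, 10/13) → H(Y|X=0) = 0.99126
  X=1: P(X=1) = 2/5, P(Y|X=1) = (0, 5/9, 4/9) → H(Y|X=1) = 0.99108
  X=2: P(X=2) = 14/45, P(Y|X=2) = (0, 3/14, 11/14) → H(Y|X=2) = 0.74960
H(Y|X) = (13/45)·0.99126 + (2/5)·0.99108 + (14/45)·0.74960 = 0.9160 bits

H(X,Y) = -Σ_{x,y} P(x,y) log₂ P(x,y). Per-cell terms -P(x,y)·log₂P(x,y):
  X=0: 0.19964, 0.12204, 0.48221
  X=1: 0.00000, 0.48221, 0.44300
  X=2: 0.00000, 0.26046, 0.49681
  (cells with P = 0 contribute 0)
Sum of the 9 terms: H(X,Y) = 2.4864 bits

Chain rule check:
  H(X) + H(Y|X) = 1.5704 + 0.9160 = 2.4864 bits
  H(X,Y) = 2.4864 bits
✓ Chain rule verified.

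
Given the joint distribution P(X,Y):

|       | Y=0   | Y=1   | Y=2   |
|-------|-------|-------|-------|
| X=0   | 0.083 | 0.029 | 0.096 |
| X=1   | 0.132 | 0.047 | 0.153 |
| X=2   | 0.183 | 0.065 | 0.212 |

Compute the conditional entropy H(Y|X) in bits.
1.4425 bits

H(Y|X) = H(X,Y) - H(X)

H(X,Y) = -Σ_{x,y} P(x,y) log₂ P(x,y). Per-cell terms -P(x,y)·log₂P(x,y):
  X=0: 0.29803, 0.14813, 0.32456
  X=1: 0.38562, 0.20733, 0.41438
  X=2: 0.44837, 0.25632, 0.47443
Sum of the 9 terms: H(X,Y) = 2.9572 bits

Marginal of X (row sums):
  P(X=0) = 0.083 + 0.029 + 0.096 = 0.208
  P(X=1) = 0.132 + 0.047 + 0.153 = 0.332
  P(X=2) = 0.183 + 0.065 + 0.212 = 0.460
H(X) = -[0.208·log₂(0.208) + 0.332·log₂(0.332) + 0.460·log₂(0.460)]
  = 0.47119 + 0.52813 + 0.51534 = 1.5147 bits

H(Y|X) = H(X,Y) - H(X) = 2.9572 - 1.5147 = 1.4425 bits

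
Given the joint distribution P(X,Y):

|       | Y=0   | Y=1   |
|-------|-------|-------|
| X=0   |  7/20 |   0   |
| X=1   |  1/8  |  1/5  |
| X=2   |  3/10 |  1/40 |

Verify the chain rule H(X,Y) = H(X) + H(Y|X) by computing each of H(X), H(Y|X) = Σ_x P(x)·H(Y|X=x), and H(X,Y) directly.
H(X) = 1.5841 bits, H(Y|X) = 0.4396 bits, H(X,Y) = 2.0236 bits

Marginal of X (row sums):
  P(X=0) = 7/20 + 0 = 7/20
  P(X=1) = 1/8 + 1/5 = 13/40
  P(X=2) = 3/10 + 1/40 = 13/40
H(X) = -[(7/20)·log₂(7/20) + (13/40)·log₂(13/40) + (13/40)·log₂(13/40)]
  = 0.53010 + 0.52698 + 0.52698 = 1.5841 bits

H(Y|X) = Σ_x P(x)·H(Y|X=x):
  X=0: P(X=0) = 7/20, P(Y|X=0) = (1, 0) → H(Y|X=0) = 0.00000
  X=1: P(X=1) = 13/40, P(Y|X=1) = (5/13, 8/13) → H(Y|X=1) = 0.96124
  X=2: P(X=2) = 13/40, P(Y|X=2) = (12/13, 1/13) → H(Y|X=2) = 0.39124
H(Y|X) = (7/20)·0.00000 + (13/40)·0.96124 + (13/40)·0.39124 = 0.4396 bits

H(X,Y) = -Σ_{x,y} P(x,y) log₂ P(x,y). Per-cell terms -P(x,y)·log₂P(x,y):
  X=0: 0.53010, 0.00000
  X=1: 0.37500, 0.46439
  X=2: 0.52109, 0.13305
  (cells with P = 0 contribute 0)
Sum of the 6 terms: H(X,Y) = 2.0236 bits

Chain rule check:
  H(X) + H(Y|X) = 1.5841 + 0.4396 = 2.0237 bits
  H(X,Y) = 2.0236 bits
✓ Chain rule verified (Δ = 0.0001 is 4-dp rounding noise: each of the three values was rounded independently).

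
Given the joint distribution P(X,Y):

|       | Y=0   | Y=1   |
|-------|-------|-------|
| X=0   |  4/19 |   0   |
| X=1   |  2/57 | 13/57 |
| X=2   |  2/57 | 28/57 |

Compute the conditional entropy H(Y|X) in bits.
0.3351 bits

H(Y|X) = H(X,Y) - H(X)

H(X,Y) = -Σ_{x,y} P(x,y) log₂ P(x,y). Per-cell terms -P(x,y)·log₂P(x,y):
  X=0: 0.473248, 0.000000
  X=1: 0.169575, 0.486348
  X=2: 0.169575, 0.503772
  (cells with P = 0 contribute 0)
Sum of the 6 terms: H(X,Y) = 1.80252 bits

Marginal of X (row sums):
  P(X=0) = 4/19 + 0 = 4/19
  P(X=1) = 2/57 + 13/57 = 5/19
  P(X=2) = 2/57 + 28/57 = 10/19
H(X) = -[(4/19)·log₂(4/19) + (5/19)·log₂(5/19) + (10/19)·log₂(10/19)]
  = 0.473248 + 0.506842 + 0.487368 = 1.46746 bits

H(Y|X) = H(X,Y) - H(X) = 1.80252 - 1.46746 = 0.3351 bits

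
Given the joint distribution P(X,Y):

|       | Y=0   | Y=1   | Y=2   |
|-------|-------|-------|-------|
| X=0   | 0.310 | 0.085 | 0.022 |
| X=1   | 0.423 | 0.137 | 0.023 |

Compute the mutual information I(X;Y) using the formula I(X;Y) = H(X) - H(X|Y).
0.0015 bits

I(X;Y) = H(X) - H(X|Y)

Marginal of X (row sums):
  P(X=0) = 0.310 + 0.085 + 0.022 = 0.417
  P(X=1) = 0.423 + 0.137 + 0.023 = 0.583
H(X) = -[0.417·log₂(0.417) + 0.583·log₂(0.583)]
  = 0.5262 + 0.4538 = 0.9800 bits

Marginal of Y (column sums):
  P(Y=0) = 0.310 + 0.423 = 0.733
  P(Y=1) = 0.085 + 0.137 = 0.222
  P(Y=2) = 0.022 + 0.023 = 0.045
H(X|Y) = Σ_y P(y)·H(X|Y=y):
  Y=0: P(Y=0) = 0.733, P(X|Y=0) = (310/733, 423/733) → H(X|Y=0) = 0.9828
  Y=1: P(Y=1) = 0.222, P(X|Y=1) = (85/222, 137/222) → H(X|Y=1) = 0.9601
  Y=2: P(Y=2) = 0.045, P(X|Y=2) = (22/45, 23/45) → H(X|Y=2) = 0.9996
H(X|Y) = 0.733·0.9828 + 0.222·0.9601 + 0.045·0.9996 = 0.9785 bits

I(X;Y) = H(X) - H(X|Y) = 0.9800 - 0.9785 = 0.0015 bits

Cross-check via I(X;Y) = H(X) + H(Y) - H(X,Y): computing H(Y) from the column sums and H(X,Y) from the 6 cells in the same way gives H(Y) = 1.0118 bits and H(X,Y) = 1.9903 bits, so
I(X;Y) = 0.9800 + 1.0118 - 1.9903 = 0.0015 bits ✓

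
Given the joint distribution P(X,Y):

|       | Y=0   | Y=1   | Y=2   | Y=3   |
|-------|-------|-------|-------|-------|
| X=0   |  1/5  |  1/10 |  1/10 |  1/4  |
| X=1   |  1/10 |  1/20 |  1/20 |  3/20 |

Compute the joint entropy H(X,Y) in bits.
2.8037 bits

H(X,Y) = -Σ_{x,y} P(x,y) log₂ P(x,y). Per-cell terms -P(x,y)·log₂P(x,y):
  X=0: 0.4644, 0.3322, 0.3322, 0.5000
  X=1: 0.3322, 0.2161, 0.2161, 0.4105
Sum of the 8 terms: H(X,Y) = 2.8037 bits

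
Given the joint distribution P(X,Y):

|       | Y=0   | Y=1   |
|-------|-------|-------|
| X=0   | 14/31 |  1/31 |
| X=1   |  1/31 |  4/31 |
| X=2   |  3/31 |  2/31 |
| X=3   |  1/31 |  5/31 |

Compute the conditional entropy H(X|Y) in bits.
1.4214 bits

H(X|Y) = H(X,Y) - H(Y)

H(X,Y) = -Σ_{x,y} P(x,y) log₂ P(x,y). Per-cell terms -P(x,y)·log₂P(x,y):
  X=0: 0.5179, 0.1598
  X=1: 0.1598, 0.3812
  X=2: 0.3261, 0.2551
  X=3: 0.1598, 0.4246
Sum of the 8 terms: H(X,Y) = 2.3843 bits

Marginal of Y (column sums):
  P(Y=0) = 14/31 + 1/31 + 3/31 + 1/31 = 19/31
  P(Y=1) = 1/31 + 4/31 + 2/31 + 5/31 = 12/31
H(Y) = -[(19/31)·log₂(19/31) + (12/31)·log₂(12/31)]
  = 0.4329 + 0.5300 = 0.9629 bits

H(X|Y) = H(X,Y) - H(Y) = 2.3843 - 0.9629 = 1.4214 bits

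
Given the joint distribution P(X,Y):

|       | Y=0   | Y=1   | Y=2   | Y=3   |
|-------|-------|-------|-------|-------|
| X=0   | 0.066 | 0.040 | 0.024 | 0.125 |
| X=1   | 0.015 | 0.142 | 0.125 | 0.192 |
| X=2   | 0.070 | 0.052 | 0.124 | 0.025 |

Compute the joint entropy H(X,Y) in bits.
3.2684 bits

H(X,Y) = -Σ_{x,y} P(x,y) log₂ P(x,y). Per-cell terms -P(x,y)·log₂P(x,y):
  X=0: 0.2588, 0.1858, 0.1291, 0.3750
  X=1: 0.0909, 0.3999, 0.3750, 0.4571
  X=2: 0.2686, 0.2218, 0.3734, 0.1330
Sum of the 12 terms: H(X,Y) = 3.2684 bits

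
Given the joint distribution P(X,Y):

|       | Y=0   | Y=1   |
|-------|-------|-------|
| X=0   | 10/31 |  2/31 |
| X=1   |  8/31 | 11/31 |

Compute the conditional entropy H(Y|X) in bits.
0.8535 bits

H(Y|X) = H(X,Y) - H(X)

H(X,Y) = -Σ_{x,y} P(x,y) log₂ P(x,y). Per-cell terms -P(x,y)·log₂P(x,y):
  X=0: 0.52654, 0.25511
  X=1: 0.50431, 0.53040
Sum of the 4 terms: H(X,Y) = 1.8164 bits

Marginal of X (row sums):
  P(X=0) = 10/31 + 2/31 = 12/31
  P(X=1) = 8/31 + 11/31 = 19/31
H(X) = -[(12/31)·log₂(12/31) + (19/31)·log₂(19/31)]
  = 0.53003 + 0.43287 = 0.9629 bits

H(Y|X) = H(X,Y) - H(X) = 1.8164 - 0.9629 = 0.8535 bits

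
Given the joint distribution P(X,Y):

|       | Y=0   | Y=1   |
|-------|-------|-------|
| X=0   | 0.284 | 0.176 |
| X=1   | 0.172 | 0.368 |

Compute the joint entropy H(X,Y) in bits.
1.9244 bits

H(X,Y) = -Σ_{x,y} P(x,y) log₂ P(x,y). Per-cell terms -P(x,y)·log₂P(x,y):
  X=0: 0.5158, 0.4411
  X=1: 0.4368, 0.5307
Sum of the 4 terms: H(X,Y) = 1.9244 bits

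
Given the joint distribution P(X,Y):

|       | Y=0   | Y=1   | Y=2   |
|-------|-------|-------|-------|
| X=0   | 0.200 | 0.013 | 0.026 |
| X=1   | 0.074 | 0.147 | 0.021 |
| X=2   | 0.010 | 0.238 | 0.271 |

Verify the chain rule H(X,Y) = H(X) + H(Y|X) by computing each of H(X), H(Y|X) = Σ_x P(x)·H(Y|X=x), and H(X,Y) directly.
H(X) = 1.4799 bits, H(Y|X) = 1.0742 bits, H(X,Y) = 2.5542 bits

Marginal of X (row sums):
  P(X=0) = 0.200 + 0.013 + 0.026 = 0.239
  P(X=1) = 0.074 + 0.147 + 0.021 = 0.242
  P(X=2) = 0.010 + 0.238 + 0.271 = 0.519
H(X) = -[0.239·log₂(0.239) + 0.242·log₂(0.242) + 0.519·log₂(0.519)]
  = 0.49352 + 0.49535 + 0.49107 = 1.4799 bits

H(Y|X) = Σ_x P(x)·H(Y|X=x):
  X=0: P(X=0) = 0.239, P(Y|X=0) = (200/239, 13/239, 26/239) → H(Y|X=0) = 0.79171
  X=1: P(X=1) = 0.242, P(Y|X=1) = (37/121, 147/242, 21/242) → H(Y|X=1) = 1.26560
  X=2: P(X=2) = 0.519, P(Y|X=2) = (10/519, 238/519, 271/519) → H(Y|X=2) = 1.11507
H(Y|X) = 0.239·0.79171 + 0.242·1.26560 + 0.519·1.11507 = 1.0742 bits

H(X,Y) = -Σ_{x,y} P(x,y) log₂ P(x,y). Per-cell terms -P(x,y)·log₂P(x,y):
  X=0: 0.46439, 0.08145, 0.13690
  X=1: 0.27797, 0.40662, 0.11704
  X=2: 0.06644, 0.49289, 0.51047
Sum of the 9 terms: H(X,Y) = 2.5542 bits

Chain rule check:
  H(X) + H(Y|X) = 1.4799 + 1.0742 = 2.5541 bits
  H(X,Y) = 2.5542 bits
✓ Chain rule verified (Δ = 0.0001 is 4-dp rounding noise: each of the three values was rounded independently).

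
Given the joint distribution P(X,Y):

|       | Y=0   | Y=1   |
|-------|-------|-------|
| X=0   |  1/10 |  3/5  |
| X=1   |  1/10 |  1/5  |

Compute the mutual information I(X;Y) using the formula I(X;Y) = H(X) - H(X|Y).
0.0323 bits

I(X;Y) = H(X) - H(X|Y)

Marginal of X (row sums):
  P(X=0) = 1/10 + 3/5 = 7/10
  P(X=1) = 1/10 + 1/5 = 3/10
H(X) = -[(7/10)·log₂(7/10) + (3/10)·log₂(3/10)]
  = 0.36020 + 0.52109 = 0.88129 bits

Marginal of Y (column sums):
  P(Y=0) = 1/10 + 1/10 = 1/5
  P(Y=1) = 3/5 + 1/5 = 4/5
H(X|Y) = Σ_y P(y)·H(X|Y=y):
  Y=0: P(Y=0) = 1/5, P(X|Y=0) = (1/2, 1/2) → H(X|Y=0) = 1.00000
  Y=1: P(Y=1) = 4/5, P(X|Y=1) = (3/4, 1/4) → H(X|Y=1) = 0.81128
H(X|Y) = (1/5)·1.00000 + (4/5)·0.81128 = 0.84902 bits

I(X;Y) = H(X) - H(X|Y) = 0.88129 - 0.84902 = 0.0323 bits

Cross-check via I(X;Y) = H(X) + H(Y) - H(X,Y): computing H(Y) from the column sums and H(X,Y) from the 4 cells in the same way gives H(Y) = 0.72193 bits and H(X,Y) = 1.57095 bits, so
I(X;Y) = 0.88129 + 0.72193 - 1.57095 = 0.0323 bits ✓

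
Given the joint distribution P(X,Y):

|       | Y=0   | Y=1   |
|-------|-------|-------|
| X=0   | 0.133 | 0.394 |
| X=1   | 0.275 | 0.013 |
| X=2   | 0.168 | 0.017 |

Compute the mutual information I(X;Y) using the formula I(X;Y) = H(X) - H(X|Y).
0.3954 bits

I(X;Y) = H(X) - H(X|Y)

Marginal of X (row sums):
  P(X=0) = 0.133 + 0.394 = 0.527
  P(X=1) = 0.275 + 0.013 = 0.288
  P(X=2) = 0.168 + 0.017 = 0.185
H(X) = -[0.527·log₂(0.527) + 0.288·log₂(0.288) + 0.185·log₂(0.185)]
  = 0.487014 + 0.517207 + 0.450365 = 1.45459 bits

Marginal of Y (column sums):
  P(Y=0) = 0.133 + 0.275 + 0.168 = 0.576
  P(Y=1) = 0.394 + 0.013 + 0.017 = 0.424
H(X|Y) = Σ_y P(y)·H(X|Y=y):
  Y=0: P(Y=0) = 0.576, P(X|Y=0) = (133/576, 275/576, 7/24) → H(X|Y=0) = 1.515991
  Y=1: P(Y=1) = 0.424, P(X|Y=1) = (197/212, 13/424, 17/424) → H(X|Y=1) = 0.438578
H(X|Y) = 0.576·1.515991 + 0.424·0.438578 = 1.05917 bits

I(X;Y) = H(X) - H(X|Y) = 1.45459 - 1.05917 = 0.3954 bits

Cross-check via I(X;Y) = H(X) + H(Y) - H(X,Y): computing H(Y) from the column sums and H(X,Y) from the 6 cells in the same way gives H(Y) = 0.98327 bits and H(X,Y) = 2.04244 bits, so
I(X;Y) = 1.45459 + 0.98327 - 2.04244 = 0.3954 bits ✓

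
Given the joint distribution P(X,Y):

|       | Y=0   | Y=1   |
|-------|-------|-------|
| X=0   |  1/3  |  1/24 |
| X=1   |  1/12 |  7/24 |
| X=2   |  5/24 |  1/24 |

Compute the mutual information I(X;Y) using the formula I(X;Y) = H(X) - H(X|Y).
0.3166 bits

I(X;Y) = H(X) - H(X|Y)

Marginal of X (row sums):
  P(X=0) = 1/3 + 1/24 = 3/8
  P(X=1) = 1/12 + 7/24 = 3/8
  P(X=2) = 5/24 + 1/24 = 1/4
H(X) = -[(3/8)·log₂(3/8) + (3/8)·log₂(3/8) + (1/4)·log₂(1/4)]
  = 0.53064 + 0.53064 + 0.50000 = 1.56128 bits

Marginal of Y (column sums):
  P(Y=0) = 1/3 + 1/12 + 5/24 = 5/8
  P(Y=1) = 1/24 + 7/24 + 1/24 = 3/8
H(X|Y) = Σ_y P(y)·H(X|Y=y):
  Y=0: P(Y=0) = 5/8, P(X|Y=0) = (8/15, 2/15, 1/3) → H(X|Y=0) = 1.39958
  Y=1: P(Y=1) = 3/8, P(X|Y=1) = (1/9, 7/9, 1/9) → H(X|Y=1) = 0.98643
H(X|Y) = (5/8)·1.39958 + (3/8)·0.98643 = 1.24465 bits

I(X;Y) = H(X) - H(X|Y) = 1.56128 - 1.24465 = 0.3166 bits

Cross-check via I(X;Y) = H(X) + H(Y) - H(X,Y): computing H(Y) from the column sums and H(X,Y) from the 6 cells in the same way gives H(Y) = 0.95443 bits and H(X,Y) = 2.19908 bits, so
I(X;Y) = 1.56128 + 0.95443 - 2.19908 = 0.3166 bits ✓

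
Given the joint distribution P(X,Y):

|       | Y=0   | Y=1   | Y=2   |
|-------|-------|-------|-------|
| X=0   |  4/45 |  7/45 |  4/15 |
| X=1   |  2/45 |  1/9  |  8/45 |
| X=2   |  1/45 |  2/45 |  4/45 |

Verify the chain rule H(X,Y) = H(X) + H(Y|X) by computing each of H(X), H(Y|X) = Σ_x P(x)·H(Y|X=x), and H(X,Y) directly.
H(X) = 1.4408 bits, H(Y|X) = 1.4226 bits, H(X,Y) = 2.8634 bits

Marginal of X (row sums):
  P(X=0) = 4/45 + 7/45 + 4/15 = 23/45
  P(X=1) = 2/45 + 1/9 + 8/45 = 1/3
  P(X=2) = 1/45 + 2/45 + 4/45 = 7/45
H(X) = -[(23/45)·log₂(23/45) + (1/3)·log₂(1/3) + (7/45)·log₂(7/45)]
  = 0.49490 + 0.52832 + 0.41759 = 1.4408 bits

H(Y|X) = Σ_x P(x)·H(Y|X=x):
  X=0: P(X=0) = 23/45, P(Y|X=0) = (4/23, 7/23, 12/23) → H(Y|X=0) = 1.45091
  X=1: P(X=1) = 1/3, P(Y|X=1) = (2/15, 1/3, 8/15) → H(Y|X=1) = 1.39958
  X=2: P(X=2) = 7/45, P(Y|X=2) = (1/7, 2/7, 4/7) → H(Y|X=2) = 1.37878
H(Y|X) = (23/45)·1.45091 + (1/3)·1.39958 + (7/45)·1.37878 = 1.4226 bits

H(X,Y) = -Σ_{x,y} P(x,y) log₂ P(x,y). Per-cell terms -P(x,y)·log₂P(x,y):
  X=0: 0.31039, 0.41759, 0.50850
  X=1: 0.19964, 0.35221, 0.44300
  X=2: 0.12204, 0.19964, 0.31039
Sum of the 9 terms: H(X,Y) = 2.8634 bits

Chain rule check:
  H(X) + H(Y|X) = 1.4408 + 1.4226 = 2.8634 bits
  H(X,Y) = 2.8634 bits
✓ Chain rule verified.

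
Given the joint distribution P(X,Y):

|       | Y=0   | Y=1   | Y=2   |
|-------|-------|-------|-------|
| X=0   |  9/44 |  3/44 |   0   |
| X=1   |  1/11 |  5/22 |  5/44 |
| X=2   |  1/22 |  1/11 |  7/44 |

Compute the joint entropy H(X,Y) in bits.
2.8284 bits

H(X,Y) = -Σ_{x,y} P(x,y) log₂ P(x,y). Per-cell terms -P(x,y)·log₂P(x,y):
  X=0: 0.4683, 0.2642, 0.0000
  X=1: 0.3145, 0.4858, 0.3565
  X=2: 0.2027, 0.3145, 0.4219
  (cells with P = 0 contribute 0)
Sum of the 9 terms: H(X,Y) = 2.8284 bits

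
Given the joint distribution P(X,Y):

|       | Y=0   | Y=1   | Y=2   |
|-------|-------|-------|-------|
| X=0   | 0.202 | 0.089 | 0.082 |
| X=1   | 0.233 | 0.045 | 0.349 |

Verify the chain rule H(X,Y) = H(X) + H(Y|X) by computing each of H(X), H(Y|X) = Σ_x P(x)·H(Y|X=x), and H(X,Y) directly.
H(X) = 0.9529 bits, H(Y|X) = 1.3407 bits, H(X,Y) = 2.2936 bits

Marginal of X (row sums):
  P(X=0) = 0.202 + 0.089 + 0.082 = 0.373
  P(X=1) = 0.233 + 0.045 + 0.349 = 0.627
H(X) = -[0.373·log₂(0.373) + 0.627·log₂(0.627)]
  = 0.530687 + 0.422261 = 0.9529 bits

H(Y|X) = Σ_x P(x)·H(Y|X=x):
  X=0: P(X=0) = 0.373, P(Y|X=0) = (202/373, 89/373, 82/373) → H(Y|X=0) = 1.452902
  X=1: P(X=1) = 0.627, P(Y|X=1) = (233/627, 15/209, 349/627) → H(Y|X=1) = 1.273947
H(Y|X) = 0.373·1.452902 + 0.627·1.273947 = 1.3407 bits

H(X,Y) = -Σ_{x,y} P(x,y) log₂ P(x,y). Per-cell terms -P(x,y)·log₂P(x,y):
  X=0: 0.466130, 0.310615, 0.295875
  X=1: 0.489672, 0.201327, 0.530027
Sum of the 6 terms: H(X,Y) = 2.2936 bits

Chain rule check:
  H(X) + H(Y|X) = 0.9529 + 1.3407 = 2.2936 bits
  H(X,Y) = 2.2936 bits
✓ Chain rule verified.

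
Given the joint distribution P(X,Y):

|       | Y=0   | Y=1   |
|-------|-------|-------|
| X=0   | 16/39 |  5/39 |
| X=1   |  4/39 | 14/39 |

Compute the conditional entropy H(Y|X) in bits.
0.7791 bits

H(Y|X) = H(X,Y) - H(X)

H(X,Y) = -Σ_{x,y} P(x,y) log₂ P(x,y). Per-cell terms -P(x,y)·log₂P(x,y):
  X=0: 0.5273, 0.3799
  X=1: 0.3370, 0.5306
Sum of the 4 terms: H(X,Y) = 1.7748 bits

Marginal of X (row sums):
  P(X=0) = 16/39 + 5/39 = 7/13
  P(X=1) = 4/39 + 14/39 = 6/13
H(X) = -[(7/13)·log₂(7/13) + (6/13)·log₂(6/13)]
  = 0.4809 + 0.5148 = 0.9957 bits

H(Y|X) = H(X,Y) - H(X) = 1.7748 - 0.9957 = 0.7791 bits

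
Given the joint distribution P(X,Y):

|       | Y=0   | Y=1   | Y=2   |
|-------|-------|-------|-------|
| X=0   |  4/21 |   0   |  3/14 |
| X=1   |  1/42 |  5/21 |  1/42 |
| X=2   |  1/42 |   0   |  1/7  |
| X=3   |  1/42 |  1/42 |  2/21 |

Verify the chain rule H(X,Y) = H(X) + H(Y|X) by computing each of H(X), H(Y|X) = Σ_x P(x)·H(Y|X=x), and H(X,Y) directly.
H(X) = 1.8764 bits, H(Y|X) = 0.9145 bits, H(X,Y) = 2.7909 bits

Marginal of X (row sums):
  P(X=0) = 4/21 + 0 + 3/14 = 17/42
  P(X=1) = 1/42 + 5/21 + 1/42 = 2/7
  P(X=2) = 1/42 + 0 + 1/7 = 1/6
  P(X=3) = 1/42 + 1/42 + 2/21 = 1/7
H(X) = -[(17/42)·log₂(17/42) + (2/7)·log₂(2/7) + (1/6)·log₂(1/6) + (1/7)·log₂(1/7)]
  = 0.52816 + 0.51639 + 0.43083 + 0.40105 = 1.8764 bits

H(Y|X) = Σ_x P(x)·H(Y|X=x):
  X=0: P(X=0) = 17/42, P(Y|X=0) = (8/17, 0, 9/17) → H(Y|X=0) = 0.99750
  X=1: P(X=1) = 2/7, P(Y|X=1) = (1/12, 5/6, 1/12) → H(Y|X=1) = 0.81669
  X=2: P(X=2) = 1/6, P(Y|X=2) = (1/7, 0, 6/7) → H(Y|X=2) = 0.59167
  X=3: P(X=3) = 1/7, P(Y|X=3) = (1/6, 1/6, 2/3) → H(Y|X=3) = 1.25163
H(Y|X) = (17/42)·0.99750 + (2/7)·0.81669 + (1/6)·0.59167 + (1/7)·1.25163 = 0.9145 bits

H(X,Y) = -Σ_{x,y} P(x,y) log₂ P(x,y). Per-cell terms -P(x,y)·log₂P(x,y):
  X=0: 0.45568, 0.00000, 0.47623
  X=1: 0.12839, 0.49295, 0.12839
  X=2: 0.12839, 0.00000, 0.40105
  X=3: 0.12839, 0.12839, 0.32308
  (cells with P = 0 contribute 0)
Sum of the 12 terms: H(X,Y) = 2.7909 bits

Chain rule check:
  H(X) + H(Y|X) = 1.8764 + 0.9145 = 2.7909 bits
  H(X,Y) = 2.7909 bits
✓ Chain rule verified.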